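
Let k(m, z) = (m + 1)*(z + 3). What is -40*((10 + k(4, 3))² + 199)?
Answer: -71960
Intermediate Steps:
k(m, z) = (1 + m)*(3 + z)
-40*((10 + k(4, 3))² + 199) = -40*((10 + (3 + 3 + 3*4 + 4*3))² + 199) = -40*((10 + (3 + 3 + 12 + 12))² + 199) = -40*((10 + 30)² + 199) = -40*(40² + 199) = -40*(1600 + 199) = -40*1799 = -71960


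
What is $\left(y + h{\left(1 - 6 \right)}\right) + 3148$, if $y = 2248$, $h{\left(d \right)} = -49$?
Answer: $5347$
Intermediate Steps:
$\left(y + h{\left(1 - 6 \right)}\right) + 3148 = \left(2248 - 49\right) + 3148 = 2199 + 3148 = 5347$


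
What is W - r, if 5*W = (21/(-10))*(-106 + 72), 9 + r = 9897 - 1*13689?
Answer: 95382/25 ≈ 3815.3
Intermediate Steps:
r = -3801 (r = -9 + (9897 - 1*13689) = -9 + (9897 - 13689) = -9 - 3792 = -3801)
W = 357/25 (W = ((21/(-10))*(-106 + 72))/5 = ((21*(-⅒))*(-34))/5 = (-21/10*(-34))/5 = (⅕)*(357/5) = 357/25 ≈ 14.280)
W - r = 357/25 - 1*(-3801) = 357/25 + 3801 = 95382/25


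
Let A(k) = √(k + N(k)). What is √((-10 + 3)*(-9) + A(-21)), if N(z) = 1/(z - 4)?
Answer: √(1575 + 5*I*√526)/5 ≈ 7.9425 + 0.28876*I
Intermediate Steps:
N(z) = 1/(-4 + z)
A(k) = √(k + 1/(-4 + k))
√((-10 + 3)*(-9) + A(-21)) = √((-10 + 3)*(-9) + √((1 - 21*(-4 - 21))/(-4 - 21))) = √(-7*(-9) + √((1 - 21*(-25))/(-25))) = √(63 + √(-(1 + 525)/25)) = √(63 + √(-1/25*526)) = √(63 + √(-526/25)) = √(63 + I*√526/5)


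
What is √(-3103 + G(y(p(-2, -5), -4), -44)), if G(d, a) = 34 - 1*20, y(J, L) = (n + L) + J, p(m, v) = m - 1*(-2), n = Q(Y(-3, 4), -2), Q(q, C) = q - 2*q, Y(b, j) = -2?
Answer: I*√3089 ≈ 55.579*I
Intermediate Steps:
Q(q, C) = -q
n = 2 (n = -1*(-2) = 2)
p(m, v) = 2 + m (p(m, v) = m + 2 = 2 + m)
y(J, L) = 2 + J + L (y(J, L) = (2 + L) + J = 2 + J + L)
G(d, a) = 14 (G(d, a) = 34 - 20 = 14)
√(-3103 + G(y(p(-2, -5), -4), -44)) = √(-3103 + 14) = √(-3089) = I*√3089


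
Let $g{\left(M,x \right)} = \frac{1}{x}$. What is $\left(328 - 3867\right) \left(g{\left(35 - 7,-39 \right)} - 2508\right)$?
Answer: $\frac{346160207}{39} \approx 8.8759 \cdot 10^{6}$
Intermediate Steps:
$\left(328 - 3867\right) \left(g{\left(35 - 7,-39 \right)} - 2508\right) = \left(328 - 3867\right) \left(\frac{1}{-39} - 2508\right) = - 3539 \left(- \frac{1}{39} - 2508\right) = \left(-3539\right) \left(- \frac{97813}{39}\right) = \frac{346160207}{39}$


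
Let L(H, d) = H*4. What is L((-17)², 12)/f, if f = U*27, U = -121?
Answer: -1156/3267 ≈ -0.35384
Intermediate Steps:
L(H, d) = 4*H
f = -3267 (f = -121*27 = -3267)
L((-17)², 12)/f = (4*(-17)²)/(-3267) = (4*289)*(-1/3267) = 1156*(-1/3267) = -1156/3267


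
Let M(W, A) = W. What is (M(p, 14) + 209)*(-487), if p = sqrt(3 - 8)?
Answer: -101783 - 487*I*sqrt(5) ≈ -1.0178e+5 - 1089.0*I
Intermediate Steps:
p = I*sqrt(5) (p = sqrt(-5) = I*sqrt(5) ≈ 2.2361*I)
(M(p, 14) + 209)*(-487) = (I*sqrt(5) + 209)*(-487) = (209 + I*sqrt(5))*(-487) = -101783 - 487*I*sqrt(5)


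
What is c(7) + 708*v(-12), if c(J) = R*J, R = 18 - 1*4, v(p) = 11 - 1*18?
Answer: -4858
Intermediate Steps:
v(p) = -7 (v(p) = 11 - 18 = -7)
R = 14 (R = 18 - 4 = 14)
c(J) = 14*J
c(7) + 708*v(-12) = 14*7 + 708*(-7) = 98 - 4956 = -4858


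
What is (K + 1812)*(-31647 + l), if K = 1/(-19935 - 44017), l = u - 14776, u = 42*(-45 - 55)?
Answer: -5866245027329/63952 ≈ -9.1729e+7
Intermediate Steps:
u = -4200 (u = 42*(-100) = -4200)
l = -18976 (l = -4200 - 14776 = -18976)
K = -1/63952 (K = 1/(-63952) = -1/63952 ≈ -1.5637e-5)
(K + 1812)*(-31647 + l) = (-1/63952 + 1812)*(-31647 - 18976) = (115881023/63952)*(-50623) = -5866245027329/63952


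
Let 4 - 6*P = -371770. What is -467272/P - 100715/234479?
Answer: -26724463313/3352815221 ≈ -7.9708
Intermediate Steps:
P = 185887/3 (P = ⅔ - ⅙*(-371770) = ⅔ + 185885/3 = 185887/3 ≈ 61962.)
-467272/P - 100715/234479 = -467272/185887/3 - 100715/234479 = -467272*3/185887 - 100715*1/234479 = -107832/14299 - 100715/234479 = -26724463313/3352815221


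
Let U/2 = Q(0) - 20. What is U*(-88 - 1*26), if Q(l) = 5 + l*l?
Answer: 3420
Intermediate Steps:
Q(l) = 5 + l²
U = -30 (U = 2*((5 + 0²) - 20) = 2*((5 + 0) - 20) = 2*(5 - 20) = 2*(-15) = -30)
U*(-88 - 1*26) = -30*(-88 - 1*26) = -30*(-88 - 26) = -30*(-114) = 3420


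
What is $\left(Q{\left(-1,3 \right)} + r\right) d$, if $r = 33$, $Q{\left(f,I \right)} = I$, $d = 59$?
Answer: $2124$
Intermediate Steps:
$\left(Q{\left(-1,3 \right)} + r\right) d = \left(3 + 33\right) 59 = 36 \cdot 59 = 2124$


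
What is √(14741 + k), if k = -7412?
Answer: √7329 ≈ 85.610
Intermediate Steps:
√(14741 + k) = √(14741 - 7412) = √7329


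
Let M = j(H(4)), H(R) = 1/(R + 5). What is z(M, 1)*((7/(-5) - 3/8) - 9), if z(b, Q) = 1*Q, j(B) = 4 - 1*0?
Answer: -431/40 ≈ -10.775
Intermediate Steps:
H(R) = 1/(5 + R)
j(B) = 4 (j(B) = 4 + 0 = 4)
M = 4
z(b, Q) = Q
z(M, 1)*((7/(-5) - 3/8) - 9) = 1*((7/(-5) - 3/8) - 9) = 1*((7*(-⅕) - 3*⅛) - 9) = 1*((-7/5 - 3/8) - 9) = 1*(-71/40 - 9) = 1*(-431/40) = -431/40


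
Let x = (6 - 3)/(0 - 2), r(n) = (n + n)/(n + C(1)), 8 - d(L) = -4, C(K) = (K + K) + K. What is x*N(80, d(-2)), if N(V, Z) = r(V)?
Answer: -240/83 ≈ -2.8916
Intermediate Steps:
C(K) = 3*K (C(K) = 2*K + K = 3*K)
d(L) = 12 (d(L) = 8 - 1*(-4) = 8 + 4 = 12)
r(n) = 2*n/(3 + n) (r(n) = (n + n)/(n + 3*1) = (2*n)/(n + 3) = (2*n)/(3 + n) = 2*n/(3 + n))
x = -3/2 (x = 3/(-2) = 3*(-½) = -3/2 ≈ -1.5000)
N(V, Z) = 2*V/(3 + V)
x*N(80, d(-2)) = -3*80/(3 + 80) = -3*80/83 = -3/2*160/83 = -240/83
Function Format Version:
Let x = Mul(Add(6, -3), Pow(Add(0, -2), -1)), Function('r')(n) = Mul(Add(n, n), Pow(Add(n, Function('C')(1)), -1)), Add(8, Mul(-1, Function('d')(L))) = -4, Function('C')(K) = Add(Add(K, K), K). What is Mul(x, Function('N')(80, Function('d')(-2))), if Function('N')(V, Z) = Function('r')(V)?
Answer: Rational(-240, 83) ≈ -2.8916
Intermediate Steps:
Function('C')(K) = Mul(3, K) (Function('C')(K) = Add(Mul(2, K), K) = Mul(3, K))
Function('d')(L) = 12 (Function('d')(L) = Add(8, Mul(-1, -4)) = Add(8, 4) = 12)
Function('r')(n) = Mul(2, n, Pow(Add(3, n), -1)) (Function('r')(n) = Mul(Add(n, n), Pow(Add(n, Mul(3, 1)), -1)) = Mul(Mul(2, n), Pow(Add(n, 3), -1)) = Mul(Mul(2, n), Pow(Add(3, n), -1)) = Mul(2, n, Pow(Add(3, n), -1)))
x = Rational(-3, 2) (x = Mul(3, Pow(-2, -1)) = Mul(3, Rational(-1, 2)) = Rational(-3, 2) ≈ -1.5000)
Function('N')(V, Z) = Mul(2, V, Pow(Add(3, V), -1))
Mul(x, Function('N')(80, Function('d')(-2))) = Mul(Rational(-3, 2), Mul(2, 80, Pow(Add(3, 80), -1))) = Mul(Rational(-3, 2), Mul(2, 80, Pow(83, -1))) = Mul(Rational(-3, 2), Mul(2, 80, Rational(1, 83))) = Mul(Rational(-3, 2), Rational(160, 83)) = Rational(-240, 83)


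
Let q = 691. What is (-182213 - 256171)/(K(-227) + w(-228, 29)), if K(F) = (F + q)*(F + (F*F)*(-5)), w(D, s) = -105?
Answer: 438384/119652713 ≈ 0.0036638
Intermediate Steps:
K(F) = (691 + F)*(F - 5*F²) (K(F) = (F + 691)*(F + (F*F)*(-5)) = (691 + F)*(F + F²*(-5)) = (691 + F)*(F - 5*F²))
(-182213 - 256171)/(K(-227) + w(-228, 29)) = (-182213 - 256171)/(-227*(691 - 3454*(-227) - 5*(-227)²) - 105) = -438384/(-227*(691 + 784058 - 5*51529) - 105) = -438384/(-227*(691 + 784058 - 257645) - 105) = -438384/(-227*527104 - 105) = -438384/(-119652608 - 105) = -438384/(-119652713) = -438384*(-1/119652713) = 438384/119652713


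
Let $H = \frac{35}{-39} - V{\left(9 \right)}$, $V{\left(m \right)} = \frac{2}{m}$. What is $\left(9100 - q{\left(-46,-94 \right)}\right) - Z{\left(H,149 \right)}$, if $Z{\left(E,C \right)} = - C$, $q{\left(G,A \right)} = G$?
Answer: $9295$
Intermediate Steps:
$H = - \frac{131}{117}$ ($H = \frac{35}{-39} - \frac{2}{9} = 35 \left(- \frac{1}{39}\right) - 2 \cdot \frac{1}{9} = - \frac{35}{39} - \frac{2}{9} = - \frac{131}{117} \approx -1.1197$)
$\left(9100 - q{\left(-46,-94 \right)}\right) - Z{\left(H,149 \right)} = \left(9100 - -46\right) - \left(-1\right) 149 = \left(9100 + 46\right) - -149 = 9146 + 149 = 9295$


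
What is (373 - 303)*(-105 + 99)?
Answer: -420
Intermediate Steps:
(373 - 303)*(-105 + 99) = 70*(-6) = -420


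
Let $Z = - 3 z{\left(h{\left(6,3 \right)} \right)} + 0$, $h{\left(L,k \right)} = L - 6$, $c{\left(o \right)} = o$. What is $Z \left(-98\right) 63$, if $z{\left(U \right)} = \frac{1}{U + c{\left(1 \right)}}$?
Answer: $18522$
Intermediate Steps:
$h{\left(L,k \right)} = -6 + L$ ($h{\left(L,k \right)} = L - 6 = -6 + L$)
$z{\left(U \right)} = \frac{1}{1 + U}$ ($z{\left(U \right)} = \frac{1}{U + 1} = \frac{1}{1 + U}$)
$Z = -3$ ($Z = - \frac{3}{1 + \left(-6 + 6\right)} + 0 = - \frac{3}{1 + 0} + 0 = - \frac{3}{1} + 0 = \left(-3\right) 1 + 0 = -3 + 0 = -3$)
$Z \left(-98\right) 63 = \left(-3\right) \left(-98\right) 63 = 294 \cdot 63 = 18522$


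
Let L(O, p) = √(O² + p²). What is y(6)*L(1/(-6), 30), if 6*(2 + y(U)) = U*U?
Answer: 2*√32401/3 ≈ 120.00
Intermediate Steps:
y(U) = -2 + U²/6 (y(U) = -2 + (U*U)/6 = -2 + U²/6)
y(6)*L(1/(-6), 30) = (-2 + (⅙)*6²)*√((1/(-6))² + 30²) = (-2 + (⅙)*36)*√((-⅙)² + 900) = (-2 + 6)*√(1/36 + 900) = 4*√(32401/36) = 4*(√32401/6) = 2*√32401/3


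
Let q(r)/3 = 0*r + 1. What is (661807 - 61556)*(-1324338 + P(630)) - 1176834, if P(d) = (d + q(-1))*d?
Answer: -555562289382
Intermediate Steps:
q(r) = 3 (q(r) = 3*(0*r + 1) = 3*(0 + 1) = 3*1 = 3)
P(d) = d*(3 + d) (P(d) = (d + 3)*d = (3 + d)*d = d*(3 + d))
(661807 - 61556)*(-1324338 + P(630)) - 1176834 = (661807 - 61556)*(-1324338 + 630*(3 + 630)) - 1176834 = 600251*(-1324338 + 630*633) - 1176834 = 600251*(-1324338 + 398790) - 1176834 = 600251*(-925548) - 1176834 = -555561112548 - 1176834 = -555562289382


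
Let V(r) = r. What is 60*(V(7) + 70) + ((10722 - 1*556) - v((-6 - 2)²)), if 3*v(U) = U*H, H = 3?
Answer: 14722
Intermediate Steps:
v(U) = U (v(U) = (U*3)/3 = (3*U)/3 = U)
60*(V(7) + 70) + ((10722 - 1*556) - v((-6 - 2)²)) = 60*(7 + 70) + ((10722 - 1*556) - (-6 - 2)²) = 60*77 + ((10722 - 556) - 1*(-8)²) = 4620 + (10166 - 1*64) = 4620 + (10166 - 64) = 4620 + 10102 = 14722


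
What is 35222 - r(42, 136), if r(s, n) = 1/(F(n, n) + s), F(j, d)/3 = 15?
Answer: 3064313/87 ≈ 35222.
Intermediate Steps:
F(j, d) = 45 (F(j, d) = 3*15 = 45)
r(s, n) = 1/(45 + s)
35222 - r(42, 136) = 35222 - 1/(45 + 42) = 35222 - 1/87 = 3064313/87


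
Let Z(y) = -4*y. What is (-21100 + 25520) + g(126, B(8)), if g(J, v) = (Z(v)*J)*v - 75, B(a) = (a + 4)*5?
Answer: -1810055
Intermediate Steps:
B(a) = 20 + 5*a (B(a) = (4 + a)*5 = 20 + 5*a)
g(J, v) = -75 - 4*J*v² (g(J, v) = ((-4*v)*J)*v - 75 = (-4*J*v)*v - 75 = -4*J*v² - 75 = -75 - 4*J*v²)
(-21100 + 25520) + g(126, B(8)) = (-21100 + 25520) + (-75 - 4*126*(20 + 5*8)²) = 4420 + (-75 - 4*126*(20 + 40)²) = 4420 + (-75 - 4*126*60²) = 4420 + (-75 - 4*126*3600) = 4420 + (-75 - 1814400) = 4420 - 1814475 = -1810055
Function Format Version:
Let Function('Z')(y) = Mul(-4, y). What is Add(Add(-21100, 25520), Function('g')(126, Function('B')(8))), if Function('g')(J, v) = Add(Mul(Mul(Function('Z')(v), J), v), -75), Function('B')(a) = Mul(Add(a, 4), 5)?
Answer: -1810055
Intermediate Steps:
Function('B')(a) = Add(20, Mul(5, a)) (Function('B')(a) = Mul(Add(4, a), 5) = Add(20, Mul(5, a)))
Function('g')(J, v) = Add(-75, Mul(-4, J, Pow(v, 2))) (Function('g')(J, v) = Add(Mul(Mul(Mul(-4, v), J), v), -75) = Add(Mul(Mul(-4, J, v), v), -75) = Add(Mul(-4, J, Pow(v, 2)), -75) = Add(-75, Mul(-4, J, Pow(v, 2))))
Add(Add(-21100, 25520), Function('g')(126, Function('B')(8))) = Add(Add(-21100, 25520), Add(-75, Mul(-4, 126, Pow(Add(20, Mul(5, 8)), 2)))) = Add(4420, Add(-75, Mul(-4, 126, Pow(Add(20, 40), 2)))) = Add(4420, Add(-75, Mul(-4, 126, Pow(60, 2)))) = Add(4420, Add(-75, Mul(-4, 126, 3600))) = Add(4420, Add(-75, -1814400)) = Add(4420, -1814475) = -1810055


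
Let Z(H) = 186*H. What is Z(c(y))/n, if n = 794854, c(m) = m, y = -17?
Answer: -1581/397427 ≈ -0.0039781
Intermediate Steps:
Z(c(y))/n = (186*(-17))/794854 = -3162*1/794854 = -1581/397427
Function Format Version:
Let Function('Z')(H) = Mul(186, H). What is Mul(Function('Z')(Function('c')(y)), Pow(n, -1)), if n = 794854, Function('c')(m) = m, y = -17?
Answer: Rational(-1581, 397427) ≈ -0.0039781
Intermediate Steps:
Mul(Function('Z')(Function('c')(y)), Pow(n, -1)) = Mul(Mul(186, -17), Pow(794854, -1)) = Mul(-3162, Rational(1, 794854)) = Rational(-1581, 397427)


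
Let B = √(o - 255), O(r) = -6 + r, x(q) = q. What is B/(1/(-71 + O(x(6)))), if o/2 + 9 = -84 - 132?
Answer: -71*I*√705 ≈ -1885.2*I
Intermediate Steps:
o = -450 (o = -18 + 2*(-84 - 132) = -18 + 2*(-216) = -18 - 432 = -450)
B = I*√705 (B = √(-450 - 255) = √(-705) = I*√705 ≈ 26.552*I)
B/(1/(-71 + O(x(6)))) = (I*√705)/(1/(-71 + (-6 + 6))) = (I*√705)/(1/(-71 + 0)) = (I*√705)/(1/(-71)) = (I*√705)/(-1/71) = (I*√705)*(-71) = -71*I*√705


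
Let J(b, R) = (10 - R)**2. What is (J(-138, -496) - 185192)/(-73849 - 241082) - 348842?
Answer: -109861230746/314931 ≈ -3.4884e+5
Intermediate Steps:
(J(-138, -496) - 185192)/(-73849 - 241082) - 348842 = ((-10 - 496)**2 - 185192)/(-73849 - 241082) - 348842 = ((-506)**2 - 185192)/(-314931) - 348842 = (256036 - 185192)*(-1/314931) - 348842 = 70844*(-1/314931) - 348842 = -70844/314931 - 348842 = -109861230746/314931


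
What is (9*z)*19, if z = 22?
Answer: 3762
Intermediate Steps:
(9*z)*19 = (9*22)*19 = 198*19 = 3762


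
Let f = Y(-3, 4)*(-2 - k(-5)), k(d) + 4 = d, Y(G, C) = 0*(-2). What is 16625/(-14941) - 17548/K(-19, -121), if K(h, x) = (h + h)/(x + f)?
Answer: -15862488289/283879 ≈ -55878.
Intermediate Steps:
Y(G, C) = 0
k(d) = -4 + d
f = 0 (f = 0*(-2 - (-4 - 5)) = 0*(-2 - 1*(-9)) = 0*(-2 + 9) = 0*7 = 0)
K(h, x) = 2*h/x (K(h, x) = (h + h)/(x + 0) = (2*h)/x = 2*h/x)
16625/(-14941) - 17548/K(-19, -121) = 16625/(-14941) - 17548/(2*(-19)/(-121)) = 16625*(-1/14941) - 17548/(2*(-19)*(-1/121)) = -16625/14941 - 17548/38/121 = -16625/14941 - 17548*121/38 = -16625/14941 - 1061654/19 = -15862488289/283879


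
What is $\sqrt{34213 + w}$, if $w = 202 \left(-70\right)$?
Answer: $\sqrt{20073} \approx 141.68$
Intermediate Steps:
$w = -14140$
$\sqrt{34213 + w} = \sqrt{34213 - 14140} = \sqrt{20073}$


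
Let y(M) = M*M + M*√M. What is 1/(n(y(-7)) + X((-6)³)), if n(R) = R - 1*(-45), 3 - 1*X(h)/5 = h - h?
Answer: 109/12224 + 7*I*√7/12224 ≈ 0.0089169 + 0.0015151*I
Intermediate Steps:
X(h) = 15 (X(h) = 15 - 5*(h - h) = 15 - 5*0 = 15 + 0 = 15)
y(M) = M² + M^(3/2)
n(R) = 45 + R (n(R) = R + 45 = 45 + R)
1/(n(y(-7)) + X((-6)³)) = 1/((45 + ((-7)² + (-7)^(3/2))) + 15) = 1/((45 + (49 - 7*I*√7)) + 15) = 1/((94 - 7*I*√7) + 15) = 1/(109 - 7*I*√7)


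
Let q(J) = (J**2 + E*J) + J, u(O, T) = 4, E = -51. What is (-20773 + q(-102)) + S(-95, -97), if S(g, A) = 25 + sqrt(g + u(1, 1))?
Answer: -5244 + I*sqrt(91) ≈ -5244.0 + 9.5394*I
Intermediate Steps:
q(J) = J**2 - 50*J (q(J) = (J**2 - 51*J) + J = J**2 - 50*J)
S(g, A) = 25 + sqrt(4 + g) (S(g, A) = 25 + sqrt(g + 4) = 25 + sqrt(4 + g))
(-20773 + q(-102)) + S(-95, -97) = (-20773 - 102*(-50 - 102)) + (25 + sqrt(4 - 95)) = (-20773 - 102*(-152)) + (25 + sqrt(-91)) = (-20773 + 15504) + (25 + I*sqrt(91)) = -5269 + (25 + I*sqrt(91)) = -5244 + I*sqrt(91)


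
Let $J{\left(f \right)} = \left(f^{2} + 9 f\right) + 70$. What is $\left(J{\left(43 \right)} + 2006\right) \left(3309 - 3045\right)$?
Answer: $1138368$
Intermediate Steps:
$J{\left(f \right)} = 70 + f^{2} + 9 f$
$\left(J{\left(43 \right)} + 2006\right) \left(3309 - 3045\right) = \left(\left(70 + 43^{2} + 9 \cdot 43\right) + 2006\right) \left(3309 - 3045\right) = \left(\left(70 + 1849 + 387\right) + 2006\right) 264 = \left(2306 + 2006\right) 264 = 4312 \cdot 264 = 1138368$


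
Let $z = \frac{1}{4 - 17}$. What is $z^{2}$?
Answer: $\frac{1}{169} \approx 0.0059172$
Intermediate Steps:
$z = - \frac{1}{13}$ ($z = \frac{1}{-13} = - \frac{1}{13} \approx -0.076923$)
$z^{2} = \left(- \frac{1}{13}\right)^{2} = \frac{1}{169}$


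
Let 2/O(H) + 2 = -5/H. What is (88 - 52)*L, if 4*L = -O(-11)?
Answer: 198/17 ≈ 11.647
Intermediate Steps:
O(H) = 2/(-2 - 5/H)
L = 11/34 (L = (-(-2)*(-11)/(5 + 2*(-11)))/4 = (-(-2)*(-11)/(5 - 22))/4 = (-(-2)*(-11)/(-17))/4 = (-(-2)*(-11)*(-1)/17)/4 = (-1*(-22/17))/4 = (¼)*(22/17) = 11/34 ≈ 0.32353)
(88 - 52)*L = (88 - 52)*(11/34) = 36*(11/34) = 198/17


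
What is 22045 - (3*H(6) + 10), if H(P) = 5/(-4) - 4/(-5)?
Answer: 440727/20 ≈ 22036.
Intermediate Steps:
H(P) = -9/20 (H(P) = 5*(-1/4) - 4*(-1/5) = -5/4 + 4/5 = -9/20)
22045 - (3*H(6) + 10) = 22045 - (3*(-9/20) + 10) = 22045 - (-27/20 + 10) = 22045 - 1*173/20 = 22045 - 173/20 = 440727/20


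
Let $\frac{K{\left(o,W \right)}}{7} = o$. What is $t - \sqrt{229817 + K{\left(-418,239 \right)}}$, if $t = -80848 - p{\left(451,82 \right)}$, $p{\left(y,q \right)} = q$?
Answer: $-80930 - \sqrt{226891} \approx -81406.0$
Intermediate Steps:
$K{\left(o,W \right)} = 7 o$
$t = -80930$ ($t = -80848 - 82 = -80930$)
$t - \sqrt{229817 + K{\left(-418,239 \right)}} = -80930 - \sqrt{229817 + 7 \left(-418\right)} = -80930 - \sqrt{229817 - 2926} = -80930 - \sqrt{226891}$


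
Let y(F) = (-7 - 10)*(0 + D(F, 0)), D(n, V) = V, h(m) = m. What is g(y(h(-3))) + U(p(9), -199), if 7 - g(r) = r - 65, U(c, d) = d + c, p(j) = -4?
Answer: -131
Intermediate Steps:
y(F) = 0 (y(F) = (-7 - 10)*(0 + 0) = -17*0 = 0)
U(c, d) = c + d
g(r) = 72 - r (g(r) = 7 - (r - 65) = 7 - (-65 + r) = 7 + (65 - r) = 72 - r)
g(y(h(-3))) + U(p(9), -199) = (72 - 1*0) + (-4 - 199) = (72 + 0) - 203 = 72 - 203 = -131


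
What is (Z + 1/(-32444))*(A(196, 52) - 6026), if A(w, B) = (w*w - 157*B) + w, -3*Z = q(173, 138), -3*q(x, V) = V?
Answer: 18223952831/48666 ≈ 3.7447e+5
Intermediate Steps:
q(x, V) = -V/3
Z = 46/3 (Z = -(-1)*138/9 = -1/3*(-46) = 46/3 ≈ 15.333)
A(w, B) = w + w**2 - 157*B (A(w, B) = (w**2 - 157*B) + w = w + w**2 - 157*B)
(Z + 1/(-32444))*(A(196, 52) - 6026) = (46/3 + 1/(-32444))*((196 + 196**2 - 157*52) - 6026) = (46/3 - 1/32444)*((196 + 38416 - 8164) - 6026) = 1492421*(30448 - 6026)/97332 = (1492421/97332)*24422 = 18223952831/48666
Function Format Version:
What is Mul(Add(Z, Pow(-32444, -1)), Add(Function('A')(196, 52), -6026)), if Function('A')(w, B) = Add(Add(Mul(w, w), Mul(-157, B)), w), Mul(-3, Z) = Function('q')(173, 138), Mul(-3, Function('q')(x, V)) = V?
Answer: Rational(18223952831, 48666) ≈ 3.7447e+5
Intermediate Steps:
Function('q')(x, V) = Mul(Rational(-1, 3), V)
Z = Rational(46, 3) (Z = Mul(Rational(-1, 3), Mul(Rational(-1, 3), 138)) = Mul(Rational(-1, 3), -46) = Rational(46, 3) ≈ 15.333)
Function('A')(w, B) = Add(w, Pow(w, 2), Mul(-157, B)) (Function('A')(w, B) = Add(Add(Pow(w, 2), Mul(-157, B)), w) = Add(w, Pow(w, 2), Mul(-157, B)))
Mul(Add(Z, Pow(-32444, -1)), Add(Function('A')(196, 52), -6026)) = Mul(Add(Rational(46, 3), Pow(-32444, -1)), Add(Add(196, Pow(196, 2), Mul(-157, 52)), -6026)) = Mul(Add(Rational(46, 3), Rational(-1, 32444)), Add(Add(196, 38416, -8164), -6026)) = Mul(Rational(1492421, 97332), Add(30448, -6026)) = Mul(Rational(1492421, 97332), 24422) = Rational(18223952831, 48666)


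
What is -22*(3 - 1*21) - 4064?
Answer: -3668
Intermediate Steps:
-22*(3 - 1*21) - 4064 = -22*(3 - 21) - 4064 = -22*(-18) - 4064 = 396 - 4064 = -3668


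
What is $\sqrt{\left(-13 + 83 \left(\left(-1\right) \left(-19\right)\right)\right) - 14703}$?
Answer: $i \sqrt{13139} \approx 114.63 i$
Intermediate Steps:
$\sqrt{\left(-13 + 83 \left(\left(-1\right) \left(-19\right)\right)\right) - 14703} = \sqrt{\left(-13 + 83 \cdot 19\right) - 14703} = \sqrt{\left(-13 + 1577\right) - 14703} = \sqrt{1564 - 14703} = \sqrt{-13139} = i \sqrt{13139}$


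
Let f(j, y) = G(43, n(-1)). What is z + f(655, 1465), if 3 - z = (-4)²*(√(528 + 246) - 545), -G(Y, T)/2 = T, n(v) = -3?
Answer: 8729 - 48*√86 ≈ 8283.9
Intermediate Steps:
G(Y, T) = -2*T
f(j, y) = 6 (f(j, y) = -2*(-3) = 6)
z = 8723 - 48*√86 (z = 3 - (-4)²*(√(528 + 246) - 545) = 3 - 16*(√774 - 545) = 3 - 16*(3*√86 - 545) = 3 - 16*(-545 + 3*√86) = 3 - (-8720 + 48*√86) = 3 + (8720 - 48*√86) = 8723 - 48*√86 ≈ 8277.9)
z + f(655, 1465) = (8723 - 48*√86) + 6 = 8729 - 48*√86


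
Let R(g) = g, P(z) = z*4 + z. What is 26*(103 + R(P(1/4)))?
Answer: 5421/2 ≈ 2710.5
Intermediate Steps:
P(z) = 5*z (P(z) = 4*z + z = 5*z)
26*(103 + R(P(1/4))) = 26*(103 + 5/4) = 26*(417/4) = 5421/2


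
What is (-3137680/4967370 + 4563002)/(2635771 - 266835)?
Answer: 1133305805353/588369080916 ≈ 1.9262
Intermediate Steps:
(-3137680/4967370 + 4563002)/(2635771 - 266835) = (-3137680*1/4967370 + 4563002)/2368936 = (-313768/496737 + 4563002)*(1/2368936) = (2266611610706/496737)*(1/2368936) = 1133305805353/588369080916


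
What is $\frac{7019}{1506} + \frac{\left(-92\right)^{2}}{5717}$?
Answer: $\frac{52874407}{8609802} \approx 6.1412$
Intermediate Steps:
$\frac{7019}{1506} + \frac{\left(-92\right)^{2}}{5717} = 7019 \cdot \frac{1}{1506} + 8464 \cdot \frac{1}{5717} = \frac{7019}{1506} + \frac{8464}{5717} = \frac{52874407}{8609802}$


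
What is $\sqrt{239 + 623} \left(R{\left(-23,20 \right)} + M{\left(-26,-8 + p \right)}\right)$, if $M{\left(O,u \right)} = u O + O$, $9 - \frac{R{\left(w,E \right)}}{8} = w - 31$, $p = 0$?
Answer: $686 \sqrt{862} \approx 20141.0$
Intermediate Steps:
$R{\left(w,E \right)} = 320 - 8 w$ ($R{\left(w,E \right)} = 72 - 8 \left(w - 31\right) = 72 - 8 \left(-31 + w\right) = 72 - \left(-248 + 8 w\right) = 320 - 8 w$)
$M{\left(O,u \right)} = O + O u$ ($M{\left(O,u \right)} = O u + O = O + O u$)
$\sqrt{239 + 623} \left(R{\left(-23,20 \right)} + M{\left(-26,-8 + p \right)}\right) = \sqrt{239 + 623} \left(\left(320 - -184\right) - 26 \left(1 + \left(-8 + 0\right)\right)\right) = \sqrt{862} \left(\left(320 + 184\right) - 26 \left(1 - 8\right)\right) = \sqrt{862} \left(504 - -182\right) = \sqrt{862} \left(504 + 182\right) = \sqrt{862} \cdot 686 = 686 \sqrt{862}$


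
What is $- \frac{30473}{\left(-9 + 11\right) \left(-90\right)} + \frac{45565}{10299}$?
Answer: $\frac{107347709}{617940} \approx 173.72$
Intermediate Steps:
$- \frac{30473}{\left(-9 + 11\right) \left(-90\right)} + \frac{45565}{10299} = - \frac{30473}{2 \left(-90\right)} + 45565 \cdot \frac{1}{10299} = - \frac{30473}{-180} + \frac{45565}{10299} = \left(-30473\right) \left(- \frac{1}{180}\right) + \frac{45565}{10299} = \frac{30473}{180} + \frac{45565}{10299} = \frac{107347709}{617940}$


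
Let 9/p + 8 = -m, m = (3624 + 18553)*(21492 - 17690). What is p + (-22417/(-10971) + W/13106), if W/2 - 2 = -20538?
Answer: -2203535625267059/2020598743112802 ≈ -1.0905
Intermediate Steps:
W = -41072 (W = 4 + 2*(-20538) = 4 - 41076 = -41072)
m = 84316954 (m = 22177*3802 = 84316954)
p = -3/28105654 (p = 9/(-8 - 1*84316954) = 9/(-8 - 84316954) = 9/(-84316962) = 9*(-1/84316962) = -3/28105654 ≈ -1.0674e-7)
p + (-22417/(-10971) + W/13106) = -3/28105654 + (-22417/(-10971) - 41072/13106) = -3/28105654 + (-22417*(-1/10971) - 41072*1/13106) = -3/28105654 + (22417/10971 - 20536/6553) = -3/28105654 - 78401855/71892963 = -2203535625267059/2020598743112802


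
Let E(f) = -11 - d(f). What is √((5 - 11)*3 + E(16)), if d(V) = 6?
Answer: I*√35 ≈ 5.9161*I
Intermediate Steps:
E(f) = -17 (E(f) = -11 - 1*6 = -11 - 6 = -17)
√((5 - 11)*3 + E(16)) = √((5 - 11)*3 - 17) = √(-6*3 - 17) = √(-18 - 17) = √(-35) = I*√35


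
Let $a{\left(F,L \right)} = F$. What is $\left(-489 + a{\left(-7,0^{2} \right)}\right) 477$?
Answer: $-236592$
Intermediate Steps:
$\left(-489 + a{\left(-7,0^{2} \right)}\right) 477 = \left(-489 - 7\right) 477 = \left(-496\right) 477 = -236592$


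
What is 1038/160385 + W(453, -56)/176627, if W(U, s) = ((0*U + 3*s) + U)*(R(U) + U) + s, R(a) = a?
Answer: 41587368116/28328321395 ≈ 1.4680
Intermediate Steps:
W(U, s) = s + 2*U*(U + 3*s) (W(U, s) = ((0*U + 3*s) + U)*(U + U) + s = ((0 + 3*s) + U)*(2*U) + s = (3*s + U)*(2*U) + s = (U + 3*s)*(2*U) + s = 2*U*(U + 3*s) + s = s + 2*U*(U + 3*s))
1038/160385 + W(453, -56)/176627 = 1038/160385 + (-56 + 2*453² + 6*453*(-56))/176627 = 1038*(1/160385) + (-56 + 2*205209 - 152208)*(1/176627) = 1038/160385 + (-56 + 410418 - 152208)*(1/176627) = 1038/160385 + 258154*(1/176627) = 1038/160385 + 258154/176627 = 41587368116/28328321395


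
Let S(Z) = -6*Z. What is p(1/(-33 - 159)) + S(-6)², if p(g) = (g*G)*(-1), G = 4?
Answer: 62209/48 ≈ 1296.0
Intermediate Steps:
p(g) = -4*g (p(g) = (g*4)*(-1) = (4*g)*(-1) = -4*g)
p(1/(-33 - 159)) + S(-6)² = -4/(-33 - 159) + (-6*(-6))² = -4/(-192) + 36² = -4*(-1/192) + 1296 = 1/48 + 1296 = 62209/48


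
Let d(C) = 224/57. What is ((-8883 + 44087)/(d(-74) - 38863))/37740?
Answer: -167219/6966071215 ≈ -2.4005e-5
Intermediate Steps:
d(C) = 224/57 (d(C) = 224*(1/57) = 224/57)
((-8883 + 44087)/(d(-74) - 38863))/37740 = ((-8883 + 44087)/(224/57 - 38863))/37740 = (35204/(-2214967/57))*(1/37740) = (35204*(-57/2214967))*(1/37740) = -2006628/2214967*1/37740 = -167219/6966071215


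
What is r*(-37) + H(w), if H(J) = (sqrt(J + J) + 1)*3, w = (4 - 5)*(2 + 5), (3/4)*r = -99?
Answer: 4887 + 3*I*sqrt(14) ≈ 4887.0 + 11.225*I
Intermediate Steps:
r = -132 (r = (4/3)*(-99) = -132)
w = -7 (w = -1*7 = -7)
H(J) = 3 + 3*sqrt(2)*sqrt(J) (H(J) = (sqrt(2*J) + 1)*3 = (sqrt(2)*sqrt(J) + 1)*3 = (1 + sqrt(2)*sqrt(J))*3 = 3 + 3*sqrt(2)*sqrt(J))
r*(-37) + H(w) = -132*(-37) + (3 + 3*sqrt(2)*sqrt(-7)) = 4884 + (3 + 3*sqrt(2)*(I*sqrt(7))) = 4884 + (3 + 3*I*sqrt(14)) = 4887 + 3*I*sqrt(14)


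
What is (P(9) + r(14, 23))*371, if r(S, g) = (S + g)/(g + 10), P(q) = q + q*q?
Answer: 1115597/33 ≈ 33806.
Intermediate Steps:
P(q) = q + q²
r(S, g) = (S + g)/(10 + g)
(P(9) + r(14, 23))*371 = (9*(1 + 9) + (14 + 23)/(10 + 23))*371 = (9*10 + 37/33)*371 = (90 + (1/33)*37)*371 = (90 + 37/33)*371 = (3007/33)*371 = 1115597/33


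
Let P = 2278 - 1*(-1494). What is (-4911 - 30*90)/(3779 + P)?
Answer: -2537/2517 ≈ -1.0079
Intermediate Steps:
P = 3772 (P = 2278 + 1494 = 3772)
(-4911 - 30*90)/(3779 + P) = (-4911 - 30*90)/(3779 + 3772) = (-4911 - 2700)/7551 = -7611*1/7551 = -2537/2517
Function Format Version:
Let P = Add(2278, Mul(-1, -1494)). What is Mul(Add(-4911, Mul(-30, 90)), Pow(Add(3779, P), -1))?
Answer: Rational(-2537, 2517) ≈ -1.0079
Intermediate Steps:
P = 3772 (P = Add(2278, 1494) = 3772)
Mul(Add(-4911, Mul(-30, 90)), Pow(Add(3779, P), -1)) = Mul(Add(-4911, Mul(-30, 90)), Pow(Add(3779, 3772), -1)) = Mul(Add(-4911, -2700), Pow(7551, -1)) = Mul(-7611, Rational(1, 7551)) = Rational(-2537, 2517)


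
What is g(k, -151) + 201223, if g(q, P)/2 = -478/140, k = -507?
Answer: 7042566/35 ≈ 2.0122e+5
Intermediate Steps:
g(q, P) = -239/35 (g(q, P) = 2*(-478/140) = 2*(-478*1/140) = 2*(-239/70) = -239/35)
g(k, -151) + 201223 = -239/35 + 201223 = 7042566/35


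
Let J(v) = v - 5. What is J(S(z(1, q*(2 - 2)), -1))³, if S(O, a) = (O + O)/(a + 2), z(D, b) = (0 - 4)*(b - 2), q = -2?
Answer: 1331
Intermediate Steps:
z(D, b) = 8 - 4*b (z(D, b) = -4*(-2 + b) = 8 - 4*b)
S(O, a) = 2*O/(2 + a) (S(O, a) = (2*O)/(2 + a) = 2*O/(2 + a))
J(v) = -5 + v
J(S(z(1, q*(2 - 2)), -1))³ = (-5 + 2*(8 - (-8)*(2 - 2))/(2 - 1))³ = (-5 + 2*(8 - (-8)*0)/1)³ = (-5 + 2*(8 - 4*0)*1)³ = (-5 + 2*(8 + 0)*1)³ = (-5 + 2*8*1)³ = (-5 + 16)³ = 11³ = 1331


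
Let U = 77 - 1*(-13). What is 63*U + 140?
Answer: 5810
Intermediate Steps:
U = 90 (U = 77 + 13 = 90)
63*U + 140 = 63*90 + 140 = 5670 + 140 = 5810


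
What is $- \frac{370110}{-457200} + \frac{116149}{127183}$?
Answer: $\frac{3339167431}{1938268920} \approx 1.7228$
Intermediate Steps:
$- \frac{370110}{-457200} + \frac{116149}{127183} = \left(-370110\right) \left(- \frac{1}{457200}\right) + 116149 \cdot \frac{1}{127183} = \frac{12337}{15240} + \frac{116149}{127183} = \frac{3339167431}{1938268920}$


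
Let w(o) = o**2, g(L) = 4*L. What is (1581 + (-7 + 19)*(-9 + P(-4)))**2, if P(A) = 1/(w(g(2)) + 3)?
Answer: 9742282209/4489 ≈ 2.1703e+6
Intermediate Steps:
P(A) = 1/67 (P(A) = 1/((4*2)**2 + 3) = 1/(8**2 + 3) = 1/(64 + 3) = 1/67)
(1581 + (-7 + 19)*(-9 + P(-4)))**2 = (1581 + (-7 + 19)*(-9 + 1/67))**2 = (1581 + 12*(-602/67))**2 = (1581 - 7224/67)**2 = (98703/67)**2 = 9742282209/4489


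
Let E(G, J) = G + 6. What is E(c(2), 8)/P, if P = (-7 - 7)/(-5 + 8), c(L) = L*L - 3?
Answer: -3/2 ≈ -1.5000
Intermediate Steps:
c(L) = -3 + L² (c(L) = L² - 3 = -3 + L²)
P = -14/3 ≈ -4.6667
E(G, J) = 6 + G
E(c(2), 8)/P = (6 + (-3 + 2²))/(-14/3) = -3*(6 + (-3 + 4))/14 = -3*(6 + 1)/14 = -3/14*7 = -3/2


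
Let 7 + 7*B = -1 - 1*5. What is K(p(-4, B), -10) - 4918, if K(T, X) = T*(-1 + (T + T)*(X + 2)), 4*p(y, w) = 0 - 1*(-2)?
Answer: -9845/2 ≈ -4922.5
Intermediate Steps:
B = -13/7 (B = -1 + (-1 - 1*5)/7 = -1 + (-1 - 5)/7 = -1 + (⅐)*(-6) = -1 - 6/7 = -13/7 ≈ -1.8571)
p(y, w) = ½ (p(y, w) = (0 - 1*(-2))/4 = (0 + 2)/4 = (¼)*2 = ½)
K(T, X) = T*(-1 + 2*T*(2 + X)) (K(T, X) = T*(-1 + (2*T)*(2 + X)) = T*(-1 + 2*T*(2 + X)))
K(p(-4, B), -10) - 4918 = (-1 + 4*(½) + 2*(½)*(-10))/2 - 4918 = (-1 + 2 - 10)/2 - 4918 = (½)*(-9) - 4918 = -9/2 - 4918 = -9845/2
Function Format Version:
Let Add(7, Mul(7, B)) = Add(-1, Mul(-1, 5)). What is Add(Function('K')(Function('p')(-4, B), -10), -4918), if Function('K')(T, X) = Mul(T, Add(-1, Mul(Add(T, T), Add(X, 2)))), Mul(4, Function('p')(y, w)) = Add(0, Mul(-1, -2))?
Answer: Rational(-9845, 2) ≈ -4922.5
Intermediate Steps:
B = Rational(-13, 7) (B = Add(-1, Mul(Rational(1, 7), Add(-1, Mul(-1, 5)))) = Add(-1, Mul(Rational(1, 7), Add(-1, -5))) = Add(-1, Mul(Rational(1, 7), -6)) = Add(-1, Rational(-6, 7)) = Rational(-13, 7) ≈ -1.8571)
Function('p')(y, w) = Rational(1, 2) (Function('p')(y, w) = Mul(Rational(1, 4), Add(0, Mul(-1, -2))) = Mul(Rational(1, 4), Add(0, 2)) = Mul(Rational(1, 4), 2) = Rational(1, 2))
Function('K')(T, X) = Mul(T, Add(-1, Mul(2, T, Add(2, X)))) (Function('K')(T, X) = Mul(T, Add(-1, Mul(Mul(2, T), Add(2, X)))) = Mul(T, Add(-1, Mul(2, T, Add(2, X)))))
Add(Function('K')(Function('p')(-4, B), -10), -4918) = Add(Mul(Rational(1, 2), Add(-1, Mul(4, Rational(1, 2)), Mul(2, Rational(1, 2), -10))), -4918) = Add(Mul(Rational(1, 2), Add(-1, 2, -10)), -4918) = Add(Mul(Rational(1, 2), -9), -4918) = Add(Rational(-9, 2), -4918) = Rational(-9845, 2)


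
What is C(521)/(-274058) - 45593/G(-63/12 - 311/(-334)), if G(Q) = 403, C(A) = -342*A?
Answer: -6211659524/55222687 ≈ -112.48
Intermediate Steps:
C(521)/(-274058) - 45593/G(-63/12 - 311/(-334)) = -342*521/(-274058) - 45593/403 = -178182*(-1/274058) - 45593*1/403 = 89091/137029 - 45593/403 = -6211659524/55222687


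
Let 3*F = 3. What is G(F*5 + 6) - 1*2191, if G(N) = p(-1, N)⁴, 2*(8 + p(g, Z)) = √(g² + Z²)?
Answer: 58189/4 - 1512*√122 ≈ -2153.3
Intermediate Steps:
F = 1 (F = (⅓)*3 = 1)
p(g, Z) = -8 + √(Z² + g²)/2 (p(g, Z) = -8 + √(g² + Z²)/2 = -8 + √(Z² + g²)/2)
G(N) = (-8 + √(1 + N²)/2)⁴ (G(N) = (-8 + √(N² + (-1)²)/2)⁴ = (-8 + √(N² + 1)/2)⁴ = (-8 + √(1 + N²)/2)⁴)
G(F*5 + 6) - 1*2191 = (-16 + √(1 + (1*5 + 6)²))⁴/16 - 1*2191 = (-16 + √(1 + (5 + 6)²))⁴/16 - 2191 = (-16 + √(1 + 11²))⁴/16 - 2191 = (-16 + √(1 + 121))⁴/16 - 2191 = (-16 + √122)⁴/16 - 2191 = -2191 + (-16 + √122)⁴/16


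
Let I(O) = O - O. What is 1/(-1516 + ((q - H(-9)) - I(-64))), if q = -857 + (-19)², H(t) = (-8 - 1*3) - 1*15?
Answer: -1/1986 ≈ -0.00050353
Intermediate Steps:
H(t) = -26 (H(t) = (-8 - 3) - 15 = -11 - 15 = -26)
I(O) = 0
q = -496 (q = -857 + 361 = -496)
1/(-1516 + ((q - H(-9)) - I(-64))) = 1/(-1516 + ((-496 - 1*(-26)) - 1*0)) = 1/(-1516 + ((-496 + 26) + 0)) = 1/(-1516 + (-470 + 0)) = 1/(-1516 - 470) = 1/(-1986) = -1/1986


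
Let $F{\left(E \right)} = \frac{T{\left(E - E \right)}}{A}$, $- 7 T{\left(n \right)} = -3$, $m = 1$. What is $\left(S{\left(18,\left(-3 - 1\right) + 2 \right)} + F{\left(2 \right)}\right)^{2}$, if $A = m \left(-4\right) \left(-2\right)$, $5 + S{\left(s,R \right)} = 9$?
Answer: $\frac{51529}{3136} \approx 16.431$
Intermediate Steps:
$S{\left(s,R \right)} = 4$ ($S{\left(s,R \right)} = -5 + 9 = 4$)
$A = 8$ ($A = 1 \left(-4\right) \left(-2\right) = \left(-4\right) \left(-2\right) = 8$)
$T{\left(n \right)} = \frac{3}{7}$ ($T{\left(n \right)} = \left(- \frac{1}{7}\right) \left(-3\right) = \frac{3}{7}$)
$F{\left(E \right)} = \frac{3}{56}$ ($F{\left(E \right)} = \frac{3}{7 \cdot 8} = \frac{3}{7} \cdot \frac{1}{8} = \frac{3}{56}$)
$\left(S{\left(18,\left(-3 - 1\right) + 2 \right)} + F{\left(2 \right)}\right)^{2} = \left(4 + \frac{3}{56}\right)^{2} = \left(\frac{227}{56}\right)^{2} = \frac{51529}{3136}$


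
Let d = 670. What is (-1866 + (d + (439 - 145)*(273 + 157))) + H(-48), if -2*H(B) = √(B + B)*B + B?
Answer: 125248 + 96*I*√6 ≈ 1.2525e+5 + 235.15*I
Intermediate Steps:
H(B) = -B/2 - √2*B^(3/2)/2 (H(B) = -(√(B + B)*B + B)/2 = -(√(2*B)*B + B)/2 = -((√2*√B)*B + B)/2 = -(√2*B^(3/2) + B)/2 = -(B + √2*B^(3/2))/2 = -B/2 - √2*B^(3/2)/2)
(-1866 + (d + (439 - 145)*(273 + 157))) + H(-48) = (-1866 + (670 + (439 - 145)*(273 + 157))) + (-½*(-48) - √2*(-48)^(3/2)/2) = (-1866 + (670 + 294*430)) + (24 - √2*(-192*I*√3)/2) = (-1866 + (670 + 126420)) + (24 + 96*I*√6) = (-1866 + 127090) + (24 + 96*I*√6) = 125224 + (24 + 96*I*√6) = 125248 + 96*I*√6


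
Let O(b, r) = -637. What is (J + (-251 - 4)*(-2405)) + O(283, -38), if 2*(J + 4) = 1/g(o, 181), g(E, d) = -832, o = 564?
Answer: 1019422975/1664 ≈ 6.1263e+5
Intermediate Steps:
J = -6657/1664 (J = -4 + (½)/(-832) = -4 + (½)*(-1/832) = -4 - 1/1664 = -6657/1664 ≈ -4.0006)
(J + (-251 - 4)*(-2405)) + O(283, -38) = (-6657/1664 + (-251 - 4)*(-2405)) - 637 = (-6657/1664 - 255*(-2405)) - 637 = (-6657/1664 + 613275) - 637 = 1020482943/1664 - 637 = 1019422975/1664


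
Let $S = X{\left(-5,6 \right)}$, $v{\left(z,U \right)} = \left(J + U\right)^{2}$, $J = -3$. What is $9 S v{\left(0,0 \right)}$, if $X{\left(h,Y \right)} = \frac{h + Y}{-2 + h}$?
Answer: $- \frac{81}{7} \approx -11.571$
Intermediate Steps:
$v{\left(z,U \right)} = \left(-3 + U\right)^{2}$
$X{\left(h,Y \right)} = \frac{Y + h}{-2 + h}$
$S = - \frac{1}{7}$ ($S = \frac{6 - 5}{-2 - 5} = \frac{1}{-7} \cdot 1 = \left(- \frac{1}{7}\right) 1 = - \frac{1}{7} \approx -0.14286$)
$9 S v{\left(0,0 \right)} = 9 \left(- \frac{1}{7}\right) \left(-3 + 0\right)^{2} = - \frac{9 \left(-3\right)^{2}}{7} = \left(- \frac{9}{7}\right) 9 = - \frac{81}{7}$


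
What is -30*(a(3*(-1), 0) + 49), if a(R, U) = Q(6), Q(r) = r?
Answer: -1650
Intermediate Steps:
a(R, U) = 6
-30*(a(3*(-1), 0) + 49) = -30*(6 + 49) = -30*55 = -1650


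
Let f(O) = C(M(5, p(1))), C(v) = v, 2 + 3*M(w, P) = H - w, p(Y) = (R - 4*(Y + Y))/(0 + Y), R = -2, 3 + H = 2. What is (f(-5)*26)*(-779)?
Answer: 162032/3 ≈ 54011.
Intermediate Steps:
H = -1 (H = -3 + 2 = -1)
p(Y) = (-2 - 8*Y)/Y (p(Y) = (-2 - 4*(Y + Y))/(0 + Y) = (-2 - 8*Y)/Y)
M(w, P) = -1 - w/3 (M(w, P) = -⅔ + (-1 - w)/3 = -⅔ + (-⅓ - w/3) = -1 - w/3)
f(O) = -8/3 (f(O) = -1 - ⅓*5 = -1 - 5/3 = -8/3)
(f(-5)*26)*(-779) = -8/3*26*(-779) = -208/3*(-779) = 162032/3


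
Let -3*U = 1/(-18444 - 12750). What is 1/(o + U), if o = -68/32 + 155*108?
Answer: 374328/6265455277 ≈ 5.9745e-5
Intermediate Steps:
o = 133903/8 (o = -68*1/32 + 16740 = -17/8 + 16740 = 133903/8 ≈ 16738.)
U = 1/93582 (U = -1/(3*(-18444 - 12750)) = -⅓/(-31194) = -⅓*(-1/31194) = 1/93582 ≈ 1.0686e-5)
1/(o + U) = 1/(133903/8 + 1/93582) = 1/(6265455277/374328) = 374328/6265455277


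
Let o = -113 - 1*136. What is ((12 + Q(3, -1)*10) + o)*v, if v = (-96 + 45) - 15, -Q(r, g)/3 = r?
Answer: 21582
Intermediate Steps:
o = -249 (o = -113 - 136 = -249)
Q(r, g) = -3*r
v = -66 (v = -51 - 15 = -66)
((12 + Q(3, -1)*10) + o)*v = ((12 - 3*3*10) - 249)*(-66) = ((12 - 9*10) - 249)*(-66) = ((12 - 90) - 249)*(-66) = (-78 - 249)*(-66) = -327*(-66) = 21582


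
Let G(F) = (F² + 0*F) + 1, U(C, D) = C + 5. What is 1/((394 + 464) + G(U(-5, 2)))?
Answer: 1/859 ≈ 0.0011641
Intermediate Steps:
U(C, D) = 5 + C
G(F) = 1 + F² (G(F) = (F² + 0) + 1 = F² + 1 = 1 + F²)
1/((394 + 464) + G(U(-5, 2))) = 1/((394 + 464) + (1 + (5 - 5)²)) = 1/(858 + (1 + 0²)) = 1/(858 + (1 + 0)) = 1/(858 + 1) = 1/859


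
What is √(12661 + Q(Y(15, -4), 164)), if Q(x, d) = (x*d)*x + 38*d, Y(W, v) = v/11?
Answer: √2288677/11 ≈ 137.53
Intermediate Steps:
Y(W, v) = v/11 (Y(W, v) = v*(1/11) = v/11)
Q(x, d) = 38*d + d*x² (Q(x, d) = (d*x)*x + 38*d = d*x² + 38*d = 38*d + d*x²)
√(12661 + Q(Y(15, -4), 164)) = √(12661 + 164*(38 + ((1/11)*(-4))²)) = √(12661 + 164*(38 + (-4/11)²)) = √(12661 + 164*(38 + 16/121)) = √(12661 + 164*(4614/121)) = √(12661 + 756696/121) = √(2288677/121) = √2288677/11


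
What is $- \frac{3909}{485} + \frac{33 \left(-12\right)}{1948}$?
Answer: $- \frac{1951698}{236195} \approx -8.2631$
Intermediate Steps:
$- \frac{3909}{485} + \frac{33 \left(-12\right)}{1948} = \left(-3909\right) \frac{1}{485} - \frac{99}{487} = - \frac{3909}{485} - \frac{99}{487} = - \frac{1951698}{236195}$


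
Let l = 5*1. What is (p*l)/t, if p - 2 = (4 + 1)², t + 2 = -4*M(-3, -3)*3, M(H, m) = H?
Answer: 135/34 ≈ 3.9706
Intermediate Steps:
l = 5
t = 34 (t = -2 - 4*(-3)*3 = -2 + 12*3 = -2 + 36 = 34)
p = 27 (p = 2 + (4 + 1)² = 2 + 5² = 2 + 25 = 27)
(p*l)/t = (27*5)/34 = 135*(1/34) = 135/34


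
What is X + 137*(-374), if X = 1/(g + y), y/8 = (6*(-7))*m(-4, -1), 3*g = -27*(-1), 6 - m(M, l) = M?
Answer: -171698539/3351 ≈ -51238.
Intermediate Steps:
m(M, l) = 6 - M
g = 9 (g = (-27*(-1))/3 = (⅓)*27 = 9)
y = -3360 (y = 8*((6*(-7))*(6 - 1*(-4))) = 8*(-42*(6 + 4)) = 8*(-42*10) = 8*(-420) = -3360)
X = -1/3351 (X = 1/(9 - 3360) = 1/(-3351) = -1/3351 ≈ -0.00029842)
X + 137*(-374) = -1/3351 + 137*(-374) = -1/3351 - 51238 = -171698539/3351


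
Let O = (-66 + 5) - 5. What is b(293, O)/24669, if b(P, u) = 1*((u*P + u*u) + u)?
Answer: -1672/2741 ≈ -0.61000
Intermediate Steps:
O = -66 (O = -61 - 5 = -66)
b(P, u) = u + u² + P*u (b(P, u) = 1*((P*u + u²) + u) = 1*((u² + P*u) + u) = 1*(u + u² + P*u) = u + u² + P*u)
b(293, O)/24669 = -66*(1 + 293 - 66)/24669 = -66*228*(1/24669) = -15048*1/24669 = -1672/2741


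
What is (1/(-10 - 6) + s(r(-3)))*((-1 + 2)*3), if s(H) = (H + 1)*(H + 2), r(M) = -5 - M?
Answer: -3/16 ≈ -0.18750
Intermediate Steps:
s(H) = (1 + H)*(2 + H)
(1/(-10 - 6) + s(r(-3)))*((-1 + 2)*3) = (1/(-10 - 6) + (2 + (-5 - 1*(-3))² + 3*(-5 - 1*(-3))))*((-1 + 2)*3) = (1/(-16) + (2 + (-5 + 3)² + 3*(-5 + 3)))*(1*3) = (-1/16 + (2 + (-2)² + 3*(-2)))*3 = (-1/16 + (2 + 4 - 6))*3 = (-1/16 + 0)*3 = -1/16*3 = -3/16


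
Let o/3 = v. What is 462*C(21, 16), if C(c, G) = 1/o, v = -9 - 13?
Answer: -7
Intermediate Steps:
v = -22
o = -66 (o = 3*(-22) = -66)
C(c, G) = -1/66 (C(c, G) = 1/(-66) = -1/66)
462*C(21, 16) = 462*(-1/66) = -7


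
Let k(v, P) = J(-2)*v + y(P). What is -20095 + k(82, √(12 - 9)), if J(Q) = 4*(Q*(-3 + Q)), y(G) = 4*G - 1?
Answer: -16816 + 4*√3 ≈ -16809.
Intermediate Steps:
y(G) = -1 + 4*G
J(Q) = 4*Q*(-3 + Q)
k(v, P) = -1 + 4*P + 40*v (k(v, P) = (4*(-2)*(-3 - 2))*v + (-1 + 4*P) = (4*(-2)*(-5))*v + (-1 + 4*P) = 40*v + (-1 + 4*P) = -1 + 4*P + 40*v)
-20095 + k(82, √(12 - 9)) = -20095 + (-1 + 4*√(12 - 9) + 40*82) = -20095 + (-1 + 4*√3 + 3280) = -20095 + (3279 + 4*√3) = -16816 + 4*√3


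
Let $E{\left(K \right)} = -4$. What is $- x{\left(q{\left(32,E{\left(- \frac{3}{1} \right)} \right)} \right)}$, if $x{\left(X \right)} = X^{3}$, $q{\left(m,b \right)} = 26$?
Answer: $-17576$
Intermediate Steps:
$- x{\left(q{\left(32,E{\left(- \frac{3}{1} \right)} \right)} \right)} = - 26^{3} = \left(-1\right) 17576 = -17576$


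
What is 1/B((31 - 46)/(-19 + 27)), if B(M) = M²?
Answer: 64/225 ≈ 0.28444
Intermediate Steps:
1/B((31 - 46)/(-19 + 27)) = 1/(((31 - 46)/(-19 + 27))²) = 1/((-15/8)²) = 1/(225/64) = 64/225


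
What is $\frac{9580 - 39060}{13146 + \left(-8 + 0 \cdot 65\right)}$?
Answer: $- \frac{14740}{6569} \approx -2.2439$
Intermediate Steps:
$\frac{9580 - 39060}{13146 + \left(-8 + 0 \cdot 65\right)} = - \frac{29480}{13146 + \left(-8 + 0\right)} = - \frac{29480}{13146 - 8} = - \frac{29480}{13138} = \left(-29480\right) \frac{1}{13138} = - \frac{14740}{6569}$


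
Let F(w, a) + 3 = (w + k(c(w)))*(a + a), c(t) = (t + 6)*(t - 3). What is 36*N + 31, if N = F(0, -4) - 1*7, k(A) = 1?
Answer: -617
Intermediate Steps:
c(t) = (-3 + t)*(6 + t) (c(t) = (6 + t)*(-3 + t) = (-3 + t)*(6 + t))
F(w, a) = -3 + 2*a*(1 + w) (F(w, a) = -3 + (w + 1)*(a + a) = -3 + (1 + w)*(2*a) = -3 + 2*a*(1 + w))
N = -18 (N = (-3 + 2*(-4) + 2*(-4)*0) - 1*7 = (-3 - 8 + 0) - 7 = -11 - 7 = -18)
36*N + 31 = 36*(-18) + 31 = -648 + 31 = -617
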